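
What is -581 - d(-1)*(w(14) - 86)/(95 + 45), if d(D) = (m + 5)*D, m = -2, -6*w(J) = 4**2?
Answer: -5829/10 ≈ -582.90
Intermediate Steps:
w(J) = -8/3 (w(J) = -1/6*4**2 = -1/6*16 = -8/3)
d(D) = 3*D (d(D) = (-2 + 5)*D = 3*D)
-581 - d(-1)*(w(14) - 86)/(95 + 45) = -581 - 3*(-1)*(-8/3 - 86)/(95 + 45) = -581 - (-3)*(-266/3/140) = -581 - (-3)*(-266/3*1/140) = -581 - (-3)*(-19)/30 = -581 - 1*19/10 = -581 - 19/10 = -5829/10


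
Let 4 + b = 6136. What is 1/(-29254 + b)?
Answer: -1/23122 ≈ -4.3249e-5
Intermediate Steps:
b = 6132 (b = -4 + 6136 = 6132)
1/(-29254 + b) = 1/(-29254 + 6132) = 1/(-23122) = -1/23122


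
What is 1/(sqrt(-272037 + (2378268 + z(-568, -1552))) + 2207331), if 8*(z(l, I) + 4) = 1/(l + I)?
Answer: 37436333760/82634344313184641 - 8*sqrt(9466226628535)/82634344313184641 ≈ 4.5274e-7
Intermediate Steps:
z(l, I) = -4 + 1/(8*(I + l)) (z(l, I) = -4 + 1/(8*(l + I)) = -4 + 1/(8*(I + l)))
1/(sqrt(-272037 + (2378268 + z(-568, -1552))) + 2207331) = 1/(sqrt(-272037 + (2378268 + (1/8 - 4*(-1552) - 4*(-568))/(-1552 - 568))) + 2207331) = 1/(sqrt(-272037 + (2378268 + (1/8 + 6208 + 2272)/(-2120))) + 2207331) = 1/(sqrt(-272037 + (2378268 - 1/2120*67841/8)) + 2207331) = 1/(sqrt(-272037 + (2378268 - 67841/16960)) + 2207331) = 1/(sqrt(-272037 + 40335357439/16960) + 2207331) = 1/(sqrt(35721609919/16960) + 2207331) = 1/(sqrt(9466226628535)/2120 + 2207331) = 1/(2207331 + sqrt(9466226628535)/2120)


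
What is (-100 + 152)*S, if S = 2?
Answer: 104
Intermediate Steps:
(-100 + 152)*S = (-100 + 152)*2 = 52*2 = 104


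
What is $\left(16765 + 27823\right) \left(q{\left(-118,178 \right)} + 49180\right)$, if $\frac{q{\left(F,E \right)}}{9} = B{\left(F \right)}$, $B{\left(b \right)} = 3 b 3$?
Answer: $1766665736$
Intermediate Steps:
$B{\left(b \right)} = 9 b$
$q{\left(F,E \right)} = 81 F$ ($q{\left(F,E \right)} = 9 \cdot 9 F = 81 F$)
$\left(16765 + 27823\right) \left(q{\left(-118,178 \right)} + 49180\right) = \left(16765 + 27823\right) \left(81 \left(-118\right) + 49180\right) = 44588 \left(-9558 + 49180\right) = 44588 \cdot 39622 = 1766665736$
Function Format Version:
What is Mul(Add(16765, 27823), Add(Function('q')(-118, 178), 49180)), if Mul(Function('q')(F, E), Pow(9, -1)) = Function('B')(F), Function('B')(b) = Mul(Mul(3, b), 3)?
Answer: 1766665736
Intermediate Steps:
Function('B')(b) = Mul(9, b)
Function('q')(F, E) = Mul(81, F) (Function('q')(F, E) = Mul(9, Mul(9, F)) = Mul(81, F))
Mul(Add(16765, 27823), Add(Function('q')(-118, 178), 49180)) = Mul(Add(16765, 27823), Add(Mul(81, -118), 49180)) = Mul(44588, Add(-9558, 49180)) = Mul(44588, 39622) = 1766665736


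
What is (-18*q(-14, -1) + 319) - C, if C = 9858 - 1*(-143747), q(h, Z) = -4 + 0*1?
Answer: -153214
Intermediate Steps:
q(h, Z) = -4 (q(h, Z) = -4 + 0 = -4)
C = 153605 (C = 9858 + 143747 = 153605)
(-18*q(-14, -1) + 319) - C = (-18*(-4) + 319) - 1*153605 = (72 + 319) - 153605 = 391 - 153605 = -153214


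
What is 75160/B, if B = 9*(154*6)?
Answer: 18790/2079 ≈ 9.0380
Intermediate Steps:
B = 8316 (B = 9*924 = 8316)
75160/B = 75160/8316 = 75160*(1/8316) = 18790/2079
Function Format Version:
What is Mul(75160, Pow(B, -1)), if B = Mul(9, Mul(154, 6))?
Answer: Rational(18790, 2079) ≈ 9.0380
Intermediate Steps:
B = 8316 (B = Mul(9, 924) = 8316)
Mul(75160, Pow(B, -1)) = Mul(75160, Pow(8316, -1)) = Mul(75160, Rational(1, 8316)) = Rational(18790, 2079)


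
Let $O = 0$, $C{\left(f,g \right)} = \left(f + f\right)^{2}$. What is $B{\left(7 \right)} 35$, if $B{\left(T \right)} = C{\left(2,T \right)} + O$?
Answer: $560$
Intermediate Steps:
$C{\left(f,g \right)} = 4 f^{2}$ ($C{\left(f,g \right)} = \left(2 f\right)^{2} = 4 f^{2}$)
$B{\left(T \right)} = 16$ ($B{\left(T \right)} = 4 \cdot 2^{2} + 0 = 4 \cdot 4 + 0 = 16 + 0 = 16$)
$B{\left(7 \right)} 35 = 16 \cdot 35 = 560$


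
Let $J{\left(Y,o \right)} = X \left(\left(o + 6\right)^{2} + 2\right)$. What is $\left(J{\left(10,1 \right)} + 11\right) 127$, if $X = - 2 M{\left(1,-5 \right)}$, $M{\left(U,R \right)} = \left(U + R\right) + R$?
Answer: $117983$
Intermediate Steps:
$M{\left(U,R \right)} = U + 2 R$ ($M{\left(U,R \right)} = \left(R + U\right) + R = U + 2 R$)
$X = 18$ ($X = - 2 \left(1 + 2 \left(-5\right)\right) = - 2 \left(1 - 10\right) = \left(-2\right) \left(-9\right) = 18$)
$J{\left(Y,o \right)} = 36 + 18 \left(6 + o\right)^{2}$ ($J{\left(Y,o \right)} = 18 \left(\left(o + 6\right)^{2} + 2\right) = 18 \left(\left(6 + o\right)^{2} + 2\right) = 18 \left(2 + \left(6 + o\right)^{2}\right) = 36 + 18 \left(6 + o\right)^{2}$)
$\left(J{\left(10,1 \right)} + 11\right) 127 = \left(\left(36 + 18 \left(6 + 1\right)^{2}\right) + 11\right) 127 = \left(\left(36 + 18 \cdot 7^{2}\right) + 11\right) 127 = \left(\left(36 + 18 \cdot 49\right) + 11\right) 127 = \left(\left(36 + 882\right) + 11\right) 127 = \left(918 + 11\right) 127 = 929 \cdot 127 = 117983$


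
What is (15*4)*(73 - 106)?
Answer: -1980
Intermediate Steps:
(15*4)*(73 - 106) = 60*(-33) = -1980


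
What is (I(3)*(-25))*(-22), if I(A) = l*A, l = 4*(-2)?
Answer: -13200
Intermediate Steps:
l = -8
I(A) = -8*A
(I(3)*(-25))*(-22) = (-8*3*(-25))*(-22) = -24*(-25)*(-22) = 600*(-22) = -13200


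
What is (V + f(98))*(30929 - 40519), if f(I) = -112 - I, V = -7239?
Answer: 71435910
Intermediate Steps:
(V + f(98))*(30929 - 40519) = (-7239 + (-112 - 1*98))*(30929 - 40519) = (-7239 + (-112 - 98))*(-9590) = (-7239 - 210)*(-9590) = -7449*(-9590) = 71435910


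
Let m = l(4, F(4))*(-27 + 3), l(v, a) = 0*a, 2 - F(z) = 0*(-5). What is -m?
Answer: 0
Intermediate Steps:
F(z) = 2 (F(z) = 2 - 0*(-5) = 2 - 1*0 = 2 + 0 = 2)
l(v, a) = 0
m = 0 (m = 0*(-27 + 3) = 0*(-24) = 0)
-m = -1*0 = 0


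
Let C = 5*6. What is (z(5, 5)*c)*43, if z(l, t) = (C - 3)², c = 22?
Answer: 689634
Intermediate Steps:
C = 30
z(l, t) = 729 (z(l, t) = (30 - 3)² = 27² = 729)
(z(5, 5)*c)*43 = (729*22)*43 = 16038*43 = 689634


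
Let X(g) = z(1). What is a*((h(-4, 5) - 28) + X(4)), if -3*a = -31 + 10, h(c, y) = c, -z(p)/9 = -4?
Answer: 28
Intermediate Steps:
z(p) = 36 (z(p) = -9*(-4) = 36)
X(g) = 36
a = 7 (a = -(-31 + 10)/3 = -⅓*(-21) = 7)
a*((h(-4, 5) - 28) + X(4)) = 7*((-4 - 28) + 36) = 7*(-32 + 36) = 7*4 = 28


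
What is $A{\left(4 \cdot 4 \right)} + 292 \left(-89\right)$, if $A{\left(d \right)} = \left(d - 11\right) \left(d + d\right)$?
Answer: $-25828$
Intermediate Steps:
$A{\left(d \right)} = 2 d \left(-11 + d\right)$ ($A{\left(d \right)} = \left(-11 + d\right) 2 d = 2 d \left(-11 + d\right)$)
$A{\left(4 \cdot 4 \right)} + 292 \left(-89\right) = 2 \cdot 4 \cdot 4 \left(-11 + 4 \cdot 4\right) + 292 \left(-89\right) = 2 \cdot 16 \left(-11 + 16\right) - 25988 = 2 \cdot 16 \cdot 5 - 25988 = 160 - 25988 = -25828$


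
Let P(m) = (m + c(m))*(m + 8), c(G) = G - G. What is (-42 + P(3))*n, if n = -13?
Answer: 117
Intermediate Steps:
c(G) = 0
P(m) = m*(8 + m) (P(m) = (m + 0)*(m + 8) = m*(8 + m))
(-42 + P(3))*n = (-42 + 3*(8 + 3))*(-13) = (-42 + 3*11)*(-13) = (-42 + 33)*(-13) = -9*(-13) = 117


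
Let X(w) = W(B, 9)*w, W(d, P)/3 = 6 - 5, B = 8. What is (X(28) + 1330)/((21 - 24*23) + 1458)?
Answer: 1414/927 ≈ 1.5254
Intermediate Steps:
W(d, P) = 3 (W(d, P) = 3*(6 - 5) = 3*1 = 3)
X(w) = 3*w
(X(28) + 1330)/((21 - 24*23) + 1458) = (3*28 + 1330)/((21 - 24*23) + 1458) = (84 + 1330)/((21 - 552) + 1458) = 1414/(-531 + 1458) = 1414/927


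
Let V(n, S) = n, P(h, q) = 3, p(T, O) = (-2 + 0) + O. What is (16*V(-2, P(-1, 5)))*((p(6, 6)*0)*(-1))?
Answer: 0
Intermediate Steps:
p(T, O) = -2 + O
(16*V(-2, P(-1, 5)))*((p(6, 6)*0)*(-1)) = (16*(-2))*(((-2 + 6)*0)*(-1)) = -32*4*0*(-1) = -0*(-1) = -32*0 = 0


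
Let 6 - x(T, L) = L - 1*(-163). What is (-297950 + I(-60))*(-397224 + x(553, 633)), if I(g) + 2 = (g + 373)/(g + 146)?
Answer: 5099267605913/43 ≈ 1.1859e+11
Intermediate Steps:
x(T, L) = -157 - L (x(T, L) = 6 - (L - 1*(-163)) = 6 - (L + 163) = 6 - (163 + L) = 6 + (-163 - L) = -157 - L)
I(g) = -2 + (373 + g)/(146 + g) (I(g) = -2 + (g + 373)/(g + 146) = -2 + (373 + g)/(146 + g))
(-297950 + I(-60))*(-397224 + x(553, 633)) = (-297950 + (81 - 1*(-60))/(146 - 60))*(-397224 + (-157 - 1*633)) = (-297950 + (81 + 60)/86)*(-397224 + (-157 - 633)) = (-297950 + (1/86)*141)*(-397224 - 790) = (-297950 + 141/86)*(-398014) = -25623559/86*(-398014) = 5099267605913/43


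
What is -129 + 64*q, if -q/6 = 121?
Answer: -46593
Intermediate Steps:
q = -726 (q = -6*121 = -726)
-129 + 64*q = -129 + 64*(-726) = -129 - 46464 = -46593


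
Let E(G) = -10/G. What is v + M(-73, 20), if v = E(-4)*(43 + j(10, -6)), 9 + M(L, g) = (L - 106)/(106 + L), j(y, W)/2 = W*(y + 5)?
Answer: -23557/66 ≈ -356.92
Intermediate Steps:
j(y, W) = 2*W*(5 + y) (j(y, W) = 2*(W*(y + 5)) = 2*(W*(5 + y)) = 2*W*(5 + y))
M(L, g) = -9 + (-106 + L)/(106 + L) (M(L, g) = -9 + (L - 106)/(106 + L) = -9 + (-106 + L)/(106 + L))
v = -685/2 (v = (-10/(-4))*(43 + 2*(-6)*(5 + 10)) = (-10*(-1/4))*(43 + 2*(-6)*15) = 5*(43 - 180)/2 = (5/2)*(-137) = -685/2 ≈ -342.50)
v + M(-73, 20) = -685/2 + 4*(-265 - 2*(-73))/(106 - 73) = -685/2 + 4*(-265 + 146)/33 = -685/2 + 4*(1/33)*(-119) = -685/2 - 476/33 = -23557/66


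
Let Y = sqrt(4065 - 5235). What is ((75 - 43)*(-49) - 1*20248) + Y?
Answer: -21816 + 3*I*sqrt(130) ≈ -21816.0 + 34.205*I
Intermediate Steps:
Y = 3*I*sqrt(130) (Y = sqrt(-1170) = 3*I*sqrt(130) ≈ 34.205*I)
((75 - 43)*(-49) - 1*20248) + Y = ((75 - 43)*(-49) - 1*20248) + 3*I*sqrt(130) = (32*(-49) - 20248) + 3*I*sqrt(130) = (-1568 - 20248) + 3*I*sqrt(130) = -21816 + 3*I*sqrt(130)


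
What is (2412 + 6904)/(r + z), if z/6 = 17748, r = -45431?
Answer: 9316/61057 ≈ 0.15258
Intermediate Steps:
z = 106488 (z = 6*17748 = 106488)
(2412 + 6904)/(r + z) = (2412 + 6904)/(-45431 + 106488) = 9316/61057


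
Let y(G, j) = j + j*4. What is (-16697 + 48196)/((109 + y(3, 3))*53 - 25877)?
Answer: -2423/1485 ≈ -1.6316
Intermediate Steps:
y(G, j) = 5*j (y(G, j) = j + 4*j = 5*j)
(-16697 + 48196)/((109 + y(3, 3))*53 - 25877) = (-16697 + 48196)/((109 + 5*3)*53 - 25877) = 31499/((109 + 15)*53 - 25877) = 31499/(124*53 - 25877) = 31499/(6572 - 25877) = 31499/(-19305) = 31499*(-1/19305) = -2423/1485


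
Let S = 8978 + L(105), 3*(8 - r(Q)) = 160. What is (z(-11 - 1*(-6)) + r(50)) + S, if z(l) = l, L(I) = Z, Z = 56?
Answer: 26951/3 ≈ 8983.7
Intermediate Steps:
L(I) = 56
r(Q) = -136/3 (r(Q) = 8 - 1/3*160 = 8 - 160/3 = -136/3)
S = 9034 (S = 8978 + 56 = 9034)
(z(-11 - 1*(-6)) + r(50)) + S = ((-11 - 1*(-6)) - 136/3) + 9034 = ((-11 + 6) - 136/3) + 9034 = (-5 - 136/3) + 9034 = -151/3 + 9034 = 26951/3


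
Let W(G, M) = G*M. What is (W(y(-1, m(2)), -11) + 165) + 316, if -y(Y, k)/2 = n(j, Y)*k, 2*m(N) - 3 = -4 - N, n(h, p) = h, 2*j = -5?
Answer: 1127/2 ≈ 563.50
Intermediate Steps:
j = -5/2 (j = (½)*(-5) = -5/2 ≈ -2.5000)
m(N) = -½ - N/2 (m(N) = 3/2 + (-4 - N)/2 = 3/2 + (-2 - N/2) = -½ - N/2)
y(Y, k) = 5*k (y(Y, k) = -(-5)*k = 5*k)
(W(y(-1, m(2)), -11) + 165) + 316 = ((5*(-½ - ½*2))*(-11) + 165) + 316 = ((5*(-½ - 1))*(-11) + 165) + 316 = ((5*(-3/2))*(-11) + 165) + 316 = (-15/2*(-11) + 165) + 316 = (165/2 + 165) + 316 = 495/2 + 316 = 1127/2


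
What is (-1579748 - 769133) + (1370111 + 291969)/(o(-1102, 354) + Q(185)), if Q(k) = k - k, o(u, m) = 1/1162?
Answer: 1928988079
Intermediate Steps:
o(u, m) = 1/1162
Q(k) = 0
(-1579748 - 769133) + (1370111 + 291969)/(o(-1102, 354) + Q(185)) = (-1579748 - 769133) + (1370111 + 291969)/(1/1162 + 0) = -2348881 + 1662080/(1/1162) = -2348881 + 1662080*1162 = -2348881 + 1931336960 = 1928988079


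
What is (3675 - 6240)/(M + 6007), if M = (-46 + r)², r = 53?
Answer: -2565/6056 ≈ -0.42355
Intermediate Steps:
M = 49 (M = (-46 + 53)² = 7² = 49)
(3675 - 6240)/(M + 6007) = (3675 - 6240)/(49 + 6007) = -2565/6056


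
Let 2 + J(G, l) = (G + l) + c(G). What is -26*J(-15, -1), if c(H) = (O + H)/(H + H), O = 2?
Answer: 6851/15 ≈ 456.73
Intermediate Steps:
c(H) = (2 + H)/(2*H) (c(H) = (2 + H)/(H + H) = (2 + H)/((2*H)) = (2 + H)*(1/(2*H)) = (2 + H)/(2*H))
J(G, l) = -2 + G + l + (2 + G)/(2*G) (J(G, l) = -2 + ((G + l) + (2 + G)/(2*G)) = -2 + (G + l + (2 + G)/(2*G)) = -2 + G + l + (2 + G)/(2*G))
-26*J(-15, -1) = -26*(-3/2 - 15 - 1 + 1/(-15)) = -26*(-3/2 - 15 - 1 - 1/15) = -26*(-527/30) = 6851/15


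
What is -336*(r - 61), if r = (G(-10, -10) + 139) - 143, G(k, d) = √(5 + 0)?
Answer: 21840 - 336*√5 ≈ 21089.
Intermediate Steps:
G(k, d) = √5
r = -4 + √5 (r = (√5 + 139) - 143 = (139 + √5) - 143 = -4 + √5 ≈ -1.7639)
-336*(r - 61) = -336*((-4 + √5) - 61) = -336*(-65 + √5) = 21840 - 336*√5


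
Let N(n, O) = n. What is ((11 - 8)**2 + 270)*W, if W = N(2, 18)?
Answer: 558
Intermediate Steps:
W = 2
((11 - 8)**2 + 270)*W = ((11 - 8)**2 + 270)*2 = (3**2 + 270)*2 = (9 + 270)*2 = 279*2 = 558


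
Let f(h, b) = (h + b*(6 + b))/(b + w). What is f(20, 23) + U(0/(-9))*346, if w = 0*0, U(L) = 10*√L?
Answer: 687/23 ≈ 29.870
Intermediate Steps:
w = 0
f(h, b) = (h + b*(6 + b))/b (f(h, b) = (h + b*(6 + b))/(b + 0) = (h + b*(6 + b))/b)
f(20, 23) + U(0/(-9))*346 = (6 + 23 + 20/23) + (10*√(0/(-9)))*346 = (6 + 23 + 20*(1/23)) + (10*√(0*(-⅑)))*346 = (6 + 23 + 20/23) + (10*√0)*346 = 687/23 + (10*0)*346 = 687/23 + 0*346 = 687/23 + 0 = 687/23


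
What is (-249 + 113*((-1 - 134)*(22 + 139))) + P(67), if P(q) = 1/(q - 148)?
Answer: -198960625/81 ≈ -2.4563e+6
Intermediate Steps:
P(q) = 1/(-148 + q)
(-249 + 113*((-1 - 134)*(22 + 139))) + P(67) = (-249 + 113*((-1 - 134)*(22 + 139))) + 1/(-148 + 67) = (-249 + 113*(-135*161)) + 1/(-81) = (-249 + 113*(-21735)) - 1/81 = (-249 - 2456055) - 1/81 = -2456304 - 1/81 = -198960625/81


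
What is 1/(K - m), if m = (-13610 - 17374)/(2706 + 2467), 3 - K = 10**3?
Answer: -5173/5126497 ≈ -0.0010091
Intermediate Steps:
K = -997 (K = 3 - 1*10**3 = 3 - 1*1000 = 3 - 1000 = -997)
m = -30984/5173 ≈ -5.9896
1/(K - m) = 1/(-997 - 1*(-30984/5173)) = 1/(-997 + 30984/5173) = 1/(-5126497/5173) = -5173/5126497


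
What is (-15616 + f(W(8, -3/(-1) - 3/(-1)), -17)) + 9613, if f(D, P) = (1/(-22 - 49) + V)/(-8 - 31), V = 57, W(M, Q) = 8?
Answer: -16626353/2769 ≈ -6004.5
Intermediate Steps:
f(D, P) = -4046/2769 (f(D, P) = (1/(-22 - 49) + 57)/(-8 - 31) = (1/(-71) + 57)/(-39) = (-1/71 + 57)*(-1/39) = (4046/71)*(-1/39) = -4046/2769)
(-15616 + f(W(8, -3/(-1) - 3/(-1)), -17)) + 9613 = (-15616 - 4046/2769) + 9613 = -43244750/2769 + 9613 = -16626353/2769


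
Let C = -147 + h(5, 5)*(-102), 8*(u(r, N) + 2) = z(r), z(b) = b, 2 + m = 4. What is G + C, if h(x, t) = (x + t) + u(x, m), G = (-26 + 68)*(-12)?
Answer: -6123/4 ≈ -1530.8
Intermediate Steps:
m = 2 (m = -2 + 4 = 2)
u(r, N) = -2 + r/8
G = -504 (G = 42*(-12) = -504)
h(x, t) = -2 + t + 9*x/8 (h(x, t) = (x + t) + (-2 + x/8) = (t + x) + (-2 + x/8) = -2 + t + 9*x/8)
C = -4107/4 (C = -147 + (-2 + 5 + (9/8)*5)*(-102) = -147 + (-2 + 5 + 45/8)*(-102) = -147 + (69/8)*(-102) = -147 - 3519/4 = -4107/4 ≈ -1026.8)
G + C = -504 - 4107/4 = -6123/4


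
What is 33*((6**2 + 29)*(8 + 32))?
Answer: 85800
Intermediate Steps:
33*((6**2 + 29)*(8 + 32)) = 33*((36 + 29)*40) = 33*(65*40) = 33*2600 = 85800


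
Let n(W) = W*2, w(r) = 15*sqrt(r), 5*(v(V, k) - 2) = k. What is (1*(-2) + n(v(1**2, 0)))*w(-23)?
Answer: 30*I*sqrt(23) ≈ 143.88*I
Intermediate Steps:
v(V, k) = 2 + k/5
n(W) = 2*W
(1*(-2) + n(v(1**2, 0)))*w(-23) = (1*(-2) + 2*(2 + (1/5)*0))*(15*sqrt(-23)) = (-2 + 2*(2 + 0))*(15*(I*sqrt(23))) = (-2 + 2*2)*(15*I*sqrt(23)) = (-2 + 4)*(15*I*sqrt(23)) = 2*(15*I*sqrt(23)) = 30*I*sqrt(23)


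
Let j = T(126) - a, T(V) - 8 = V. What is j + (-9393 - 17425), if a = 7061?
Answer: -33745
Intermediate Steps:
T(V) = 8 + V
j = -6927 (j = (8 + 126) - 1*7061 = 134 - 7061 = -6927)
j + (-9393 - 17425) = -6927 + (-9393 - 17425) = -6927 - 26818 = -33745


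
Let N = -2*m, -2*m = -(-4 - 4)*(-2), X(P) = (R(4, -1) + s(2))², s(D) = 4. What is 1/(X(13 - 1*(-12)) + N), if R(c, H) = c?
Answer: 1/48 ≈ 0.020833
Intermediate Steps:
X(P) = 64 (X(P) = (4 + 4)² = 8² = 64)
m = 8 (m = -(-(-4 - 4))*(-2)/2 = -(-1*(-8))*(-2)/2 = -4*(-2) = -½*(-16) = 8)
N = -16 (N = -2*8 = -16)
1/(X(13 - 1*(-12)) + N) = 1/(64 - 16) = 1/48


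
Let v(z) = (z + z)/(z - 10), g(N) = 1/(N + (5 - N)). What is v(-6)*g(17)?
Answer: 3/20 ≈ 0.15000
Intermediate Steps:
g(N) = 1/5
v(z) = 2*z/(-10 + z) (v(z) = (2*z)/(-10 + z) = 2*z/(-10 + z))
v(-6)*g(17) = (2*(-6)/(-10 - 6))*(1/5) = (2*(-6)/(-16))*(1/5) = (2*(-6)*(-1/16))*(1/5) = (3/4)*(1/5) = 3/20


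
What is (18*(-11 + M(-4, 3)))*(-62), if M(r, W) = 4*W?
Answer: -1116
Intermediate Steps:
(18*(-11 + M(-4, 3)))*(-62) = (18*(-11 + 4*3))*(-62) = (18*(-11 + 12))*(-62) = (18*1)*(-62) = 18*(-62) = -1116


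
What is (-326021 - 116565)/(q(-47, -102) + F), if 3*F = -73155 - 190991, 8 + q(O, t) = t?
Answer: 663879/132238 ≈ 5.0203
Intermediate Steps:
q(O, t) = -8 + t
F = -264146/3 (F = (-73155 - 190991)/3 = (⅓)*(-264146) = -264146/3 ≈ -88049.)
(-326021 - 116565)/(q(-47, -102) + F) = (-326021 - 116565)/((-8 - 102) - 264146/3) = -442586/(-110 - 264146/3) = -442586/(-264476/3) = -442586*(-3/264476) = 663879/132238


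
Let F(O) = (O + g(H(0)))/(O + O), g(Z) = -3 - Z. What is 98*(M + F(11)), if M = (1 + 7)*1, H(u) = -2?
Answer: 9114/11 ≈ 828.54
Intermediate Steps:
F(O) = (-1 + O)/(2*O) (F(O) = (O + (-3 - 1*(-2)))/(O + O) = (O + (-3 + 2))/((2*O)) = (O - 1)*(1/(2*O)) = (-1 + O)*(1/(2*O)) = (-1 + O)/(2*O))
M = 8 (M = 8*1 = 8)
98*(M + F(11)) = 98*(8 + (1/2)*(-1 + 11)/11) = 98*(8 + (1/2)*(1/11)*10) = 98*(8 + 5/11) = 98*(93/11) = 9114/11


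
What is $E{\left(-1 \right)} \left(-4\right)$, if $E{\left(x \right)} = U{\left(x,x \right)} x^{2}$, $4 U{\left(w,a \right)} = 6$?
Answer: $-6$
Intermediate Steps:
$U{\left(w,a \right)} = \frac{3}{2}$ ($U{\left(w,a \right)} = \frac{1}{4} \cdot 6 = \frac{3}{2}$)
$E{\left(x \right)} = \frac{3 x^{2}}{2}$
$E{\left(-1 \right)} \left(-4\right) = \frac{3 \left(-1\right)^{2}}{2} \left(-4\right) = \frac{3}{2} \cdot 1 \left(-4\right) = \frac{3}{2} \left(-4\right) = -6$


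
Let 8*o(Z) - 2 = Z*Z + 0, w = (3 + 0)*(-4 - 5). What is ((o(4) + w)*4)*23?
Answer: -2277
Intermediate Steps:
w = -27 (w = 3*(-9) = -27)
o(Z) = ¼ + Z²/8 (o(Z) = ¼ + (Z*Z + 0)/8 = ¼ + (Z² + 0)/8 = ¼ + Z²/8)
((o(4) + w)*4)*23 = (((¼ + (⅛)*4²) - 27)*4)*23 = (((¼ + (⅛)*16) - 27)*4)*23 = (((¼ + 2) - 27)*4)*23 = ((9/4 - 27)*4)*23 = -99/4*4*23 = -99*23 = -2277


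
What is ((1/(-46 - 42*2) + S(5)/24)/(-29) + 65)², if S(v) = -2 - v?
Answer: 990894820969/234457344 ≈ 4226.3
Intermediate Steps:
((1/(-46 - 42*2) + S(5)/24)/(-29) + 65)² = ((1/(-46 - 42*2) + (-2 - 1*5)/24)/(-29) + 65)² = (((½)/(-88) + (-2 - 5)*(1/24))*(-1/29) + 65)² = ((-1/88*½ - 7*1/24)*(-1/29) + 65)² = ((-1/176 - 7/24)*(-1/29) + 65)² = (-157/528*(-1/29) + 65)² = (157/15312 + 65)² = (995437/15312)² = 990894820969/234457344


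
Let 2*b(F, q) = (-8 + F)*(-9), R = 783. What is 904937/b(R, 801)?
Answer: -1809874/6975 ≈ -259.48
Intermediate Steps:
b(F, q) = 36 - 9*F/2 (b(F, q) = ((-8 + F)*(-9))/2 = (72 - 9*F)/2 = 36 - 9*F/2)
904937/b(R, 801) = 904937/(36 - 9/2*783) = 904937/(36 - 7047/2) = 904937/(-6975/2) = 904937*(-2/6975) = -1809874/6975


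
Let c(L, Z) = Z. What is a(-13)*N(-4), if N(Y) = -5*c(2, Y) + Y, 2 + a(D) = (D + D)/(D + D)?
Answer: -16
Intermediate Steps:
a(D) = -1 (a(D) = -2 + (D + D)/(D + D) = -2 + (2*D)/((2*D)) = -2 + (2*D)*(1/(2*D)) = -2 + 1 = -1)
N(Y) = -4*Y (N(Y) = -5*Y + Y = -4*Y)
a(-13)*N(-4) = -(-4)*(-4) = -1*16 = -16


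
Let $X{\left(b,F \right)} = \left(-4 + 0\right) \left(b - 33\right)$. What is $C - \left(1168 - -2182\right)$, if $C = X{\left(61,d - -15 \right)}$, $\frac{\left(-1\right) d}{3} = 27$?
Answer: $-3462$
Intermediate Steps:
$d = -81$ ($d = \left(-3\right) 27 = -81$)
$X{\left(b,F \right)} = 132 - 4 b$ ($X{\left(b,F \right)} = - 4 \left(-33 + b\right) = 132 - 4 b$)
$C = -112$ ($C = 132 - 244 = -112$)
$C - \left(1168 - -2182\right) = -112 - \left(1168 - -2182\right) = -112 - \left(1168 + 2182\right) = -112 - 3350 = -3462$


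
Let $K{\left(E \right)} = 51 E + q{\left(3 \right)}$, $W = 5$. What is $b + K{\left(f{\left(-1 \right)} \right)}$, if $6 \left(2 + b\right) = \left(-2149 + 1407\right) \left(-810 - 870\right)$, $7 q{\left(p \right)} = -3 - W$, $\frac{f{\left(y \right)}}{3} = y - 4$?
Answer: $\frac{1448943}{7} \approx 2.0699 \cdot 10^{5}$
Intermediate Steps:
$f{\left(y \right)} = -12 + 3 y$ ($f{\left(y \right)} = 3 \left(y - 4\right) = 3 \left(-4 + y\right) = -12 + 3 y$)
$q{\left(p \right)} = - \frac{8}{7}$ ($q{\left(p \right)} = \frac{-3 - 5}{7} = \frac{1}{7} \left(-8\right) = - \frac{8}{7}$)
$b = 207758$ ($b = -2 + \frac{\left(-2149 + 1407\right) \left(-810 - 870\right)}{6} = -2 + \frac{\left(-742\right) \left(-1680\right)}{6} = -2 + \frac{1}{6} \cdot 1246560 = -2 + 207760 = 207758$)
$K{\left(E \right)} = - \frac{8}{7} + 51 E$ ($K{\left(E \right)} = 51 E - \frac{8}{7} = - \frac{8}{7} + 51 E$)
$b + K{\left(f{\left(-1 \right)} \right)} = 207758 + \left(- \frac{8}{7} + 51 \left(-12 + 3 \left(-1\right)\right)\right) = 207758 + \left(- \frac{8}{7} + 51 \left(-12 - 3\right)\right) = 207758 + \left(- \frac{8}{7} + 51 \left(-15\right)\right) = 207758 - \frac{5363}{7} = \frac{1448943}{7}$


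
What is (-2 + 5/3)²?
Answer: ⅑ ≈ 0.11111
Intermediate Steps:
(-2 + 5/3)² = (-⅓)² = ⅑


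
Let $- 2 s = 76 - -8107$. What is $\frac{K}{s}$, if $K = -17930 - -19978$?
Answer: $- \frac{4096}{8183} \approx -0.50055$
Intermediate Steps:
$s = - \frac{8183}{2}$ ($s = - \frac{76 - -8107}{2} = - \frac{76 + 8107}{2} = \left(- \frac{1}{2}\right) 8183 = - \frac{8183}{2} \approx -4091.5$)
$K = 2048$ ($K = -17930 + 19978 = 2048$)
$\frac{K}{s} = \frac{2048}{- \frac{8183}{2}} = 2048 \left(- \frac{2}{8183}\right) = - \frac{4096}{8183}$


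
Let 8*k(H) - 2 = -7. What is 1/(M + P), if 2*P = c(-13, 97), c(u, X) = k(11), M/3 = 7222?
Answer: 16/346651 ≈ 4.6156e-5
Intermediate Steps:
k(H) = -5/8 (k(H) = ¼ + (⅛)*(-7) = ¼ - 7/8 = -5/8)
M = 21666 (M = 3*7222 = 21666)
c(u, X) = -5/8
P = -5/16 (P = (½)*(-5/8) = -5/16 ≈ -0.31250)
1/(M + P) = 1/(21666 - 5/16) = 1/(346651/16) = 16/346651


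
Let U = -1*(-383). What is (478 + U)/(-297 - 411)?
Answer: -287/236 ≈ -1.2161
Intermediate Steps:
U = 383
(478 + U)/(-297 - 411) = (478 + 383)/(-297 - 411) = 861/(-708) = 861*(-1/708) = -287/236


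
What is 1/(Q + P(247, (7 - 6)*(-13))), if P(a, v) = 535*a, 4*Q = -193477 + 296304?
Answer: 4/631407 ≈ 6.3351e-6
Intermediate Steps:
Q = 102827/4 (Q = (-193477 + 296304)/4 = (1/4)*102827 = 102827/4 ≈ 25707.)
1/(Q + P(247, (7 - 6)*(-13))) = 1/(102827/4 + 535*247) = 1/(102827/4 + 132145) = 1/(631407/4) = 4/631407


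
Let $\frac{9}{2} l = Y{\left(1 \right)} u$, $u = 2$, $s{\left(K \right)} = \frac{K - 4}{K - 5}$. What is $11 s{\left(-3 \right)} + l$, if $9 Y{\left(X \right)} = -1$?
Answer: $\frac{6205}{648} \approx 9.5756$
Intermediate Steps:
$s{\left(K \right)} = \frac{-4 + K}{-5 + K}$
$Y{\left(X \right)} = - \frac{1}{9}$ ($Y{\left(X \right)} = \frac{1}{9} \left(-1\right) = - \frac{1}{9}$)
$l = - \frac{4}{81}$ ($l = \frac{2 \left(\left(- \frac{1}{9}\right) 2\right)}{9} = \frac{2}{9} \left(- \frac{2}{9}\right) = - \frac{4}{81} \approx -0.049383$)
$11 s{\left(-3 \right)} + l = 11 \frac{-4 - 3}{-5 - 3} - \frac{4}{81} = 11 \frac{1}{-8} \left(-7\right) - \frac{4}{81} = 11 \left(\left(- \frac{1}{8}\right) \left(-7\right)\right) - \frac{4}{81} = 11 \cdot \frac{7}{8} - \frac{4}{81} = \frac{77}{8} - \frac{4}{81} = \frac{6205}{648}$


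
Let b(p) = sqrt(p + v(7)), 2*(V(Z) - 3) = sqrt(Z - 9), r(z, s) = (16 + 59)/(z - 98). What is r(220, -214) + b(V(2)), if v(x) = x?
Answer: 75/122 + sqrt(40 + 2*I*sqrt(7))/2 ≈ 3.7839 + 0.20871*I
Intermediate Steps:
r(z, s) = 75/(-98 + z)
V(Z) = 3 + sqrt(-9 + Z)/2 (V(Z) = 3 + sqrt(Z - 9)/2 = 3 + sqrt(-9 + Z)/2)
b(p) = sqrt(7 + p) (b(p) = sqrt(p + 7) = sqrt(7 + p))
r(220, -214) + b(V(2)) = 75/(-98 + 220) + sqrt(7 + (3 + sqrt(-9 + 2)/2)) = 75/122 + sqrt(7 + (3 + sqrt(-7)/2)) = 75*(1/122) + sqrt(7 + (3 + (I*sqrt(7))/2)) = 75/122 + sqrt(7 + (3 + I*sqrt(7)/2)) = 75/122 + sqrt(10 + I*sqrt(7)/2)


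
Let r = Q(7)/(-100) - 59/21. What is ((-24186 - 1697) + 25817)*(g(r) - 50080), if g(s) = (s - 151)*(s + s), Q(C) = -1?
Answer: 1193803671049/367500 ≈ 3.2484e+6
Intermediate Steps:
r = -5879/2100 (r = -1/(-100) - 59/21 = -1*(-1/100) - 59*1/21 = 1/100 - 59/21 = -5879/2100 ≈ -2.7995)
g(s) = 2*s*(-151 + s) (g(s) = (-151 + s)*(2*s) = 2*s*(-151 + s))
((-24186 - 1697) + 25817)*(g(r) - 50080) = ((-24186 - 1697) + 25817)*(2*(-5879/2100)*(-151 - 5879/2100) - 50080) = (-25883 + 25817)*(2*(-5879/2100)*(-322979/2100) - 50080) = -66*(1898793541/2205000 - 50080) = -66*(-108527606459/2205000) = 1193803671049/367500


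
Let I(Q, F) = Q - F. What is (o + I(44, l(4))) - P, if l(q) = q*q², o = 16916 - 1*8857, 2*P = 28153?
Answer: -12075/2 ≈ -6037.5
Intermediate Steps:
P = 28153/2 (P = (½)*28153 = 28153/2 ≈ 14077.)
o = 8059 (o = 16916 - 8857 = 8059)
l(q) = q³
(o + I(44, l(4))) - P = (8059 + (44 - 1*4³)) - 1*28153/2 = (8059 + (44 - 1*64)) - 28153/2 = (8059 + (44 - 64)) - 28153/2 = (8059 - 20) - 28153/2 = 8039 - 28153/2 = -12075/2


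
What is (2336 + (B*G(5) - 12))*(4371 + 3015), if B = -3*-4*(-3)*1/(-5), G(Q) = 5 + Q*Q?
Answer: 18760440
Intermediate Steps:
G(Q) = 5 + Q**2
B = 36/5 (B = -3*12*1*(-1)/5 = -36*(-1)/5 = -3*(-12/5) = 36/5 ≈ 7.2000)
(2336 + (B*G(5) - 12))*(4371 + 3015) = (2336 + (36*(5 + 5**2)/5 - 12))*(4371 + 3015) = (2336 + (36*(5 + 25)/5 - 12))*7386 = (2336 + ((36/5)*30 - 12))*7386 = (2336 + (216 - 12))*7386 = (2336 + 204)*7386 = 2540*7386 = 18760440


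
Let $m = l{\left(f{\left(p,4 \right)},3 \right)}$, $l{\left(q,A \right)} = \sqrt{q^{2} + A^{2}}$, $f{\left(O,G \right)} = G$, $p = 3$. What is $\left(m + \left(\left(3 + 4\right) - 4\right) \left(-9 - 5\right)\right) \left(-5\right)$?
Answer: $185$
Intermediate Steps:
$l{\left(q,A \right)} = \sqrt{A^{2} + q^{2}}$
$m = 5$ ($m = \sqrt{3^{2} + 4^{2}} = \sqrt{9 + 16} = \sqrt{25} = 5$)
$\left(m + \left(\left(3 + 4\right) - 4\right) \left(-9 - 5\right)\right) \left(-5\right) = \left(5 + \left(\left(3 + 4\right) - 4\right) \left(-9 - 5\right)\right) \left(-5\right) = \left(5 + \left(7 - 4\right) \left(-9 - 5\right)\right) \left(-5\right) = \left(5 + 3 \left(-14\right)\right) \left(-5\right) = \left(5 - 42\right) \left(-5\right) = \left(-37\right) \left(-5\right) = 185$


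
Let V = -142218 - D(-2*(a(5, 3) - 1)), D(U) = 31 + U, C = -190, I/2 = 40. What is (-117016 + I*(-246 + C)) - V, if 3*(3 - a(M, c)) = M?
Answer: -28943/3 ≈ -9647.7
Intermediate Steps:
I = 80 (I = 2*40 = 80)
a(M, c) = 3 - M/3
V = -426745/3 (V = -142218 - (31 - 2*((3 - ⅓*5) - 1)) = -142218 - (31 - 2*((3 - 5/3) - 1)) = -142218 - (31 - 2*(4/3 - 1)) = -142218 - (31 - 2*⅓) = -142218 - (31 - ⅔) = -142218 - 1*91/3 = -142218 - 91/3 = -426745/3 ≈ -1.4225e+5)
(-117016 + I*(-246 + C)) - V = (-117016 + 80*(-246 - 190)) - 1*(-426745/3) = (-117016 + 80*(-436)) + 426745/3 = (-117016 - 34880) + 426745/3 = -151896 + 426745/3 = -28943/3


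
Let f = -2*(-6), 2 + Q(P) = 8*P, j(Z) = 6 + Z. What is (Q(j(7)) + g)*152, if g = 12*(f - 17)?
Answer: 6384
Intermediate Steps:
Q(P) = -2 + 8*P
f = 12
g = -60 (g = 12*(12 - 17) = 12*(-5) = -60)
(Q(j(7)) + g)*152 = ((-2 + 8*(6 + 7)) - 60)*152 = ((-2 + 8*13) - 60)*152 = ((-2 + 104) - 60)*152 = (102 - 60)*152 = 42*152 = 6384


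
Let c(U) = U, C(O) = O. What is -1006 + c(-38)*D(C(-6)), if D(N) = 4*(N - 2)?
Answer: 210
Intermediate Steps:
D(N) = -8 + 4*N (D(N) = 4*(-2 + N) = -8 + 4*N)
-1006 + c(-38)*D(C(-6)) = -1006 - 38*(-8 + 4*(-6)) = -1006 - 38*(-8 - 24) = -1006 - 38*(-32) = -1006 + 1216 = 210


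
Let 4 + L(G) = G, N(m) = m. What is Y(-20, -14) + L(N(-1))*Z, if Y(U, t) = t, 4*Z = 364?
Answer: -469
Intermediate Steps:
Z = 91 (Z = (¼)*364 = 91)
L(G) = -4 + G
Y(-20, -14) + L(N(-1))*Z = -14 + (-4 - 1)*91 = -14 - 5*91 = -14 - 455 = -469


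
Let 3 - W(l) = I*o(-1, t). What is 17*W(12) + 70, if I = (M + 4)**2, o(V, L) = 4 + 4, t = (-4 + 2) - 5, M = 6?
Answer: -13479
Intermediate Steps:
t = -7 (t = -2 - 5 = -7)
o(V, L) = 8
I = 100 (I = (6 + 4)**2 = 10**2 = 100)
W(l) = -797 (W(l) = 3 - 100*8 = 3 - 1*800 = 3 - 800 = -797)
17*W(12) + 70 = 17*(-797) + 70 = -13549 + 70 = -13479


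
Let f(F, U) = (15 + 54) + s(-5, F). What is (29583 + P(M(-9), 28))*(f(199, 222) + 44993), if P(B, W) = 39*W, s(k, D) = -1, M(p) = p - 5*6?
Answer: 1382246175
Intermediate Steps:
M(p) = -30 + p (M(p) = p - 30 = -30 + p)
f(F, U) = 68 (f(F, U) = (15 + 54) - 1 = 69 - 1 = 68)
(29583 + P(M(-9), 28))*(f(199, 222) + 44993) = (29583 + 39*28)*(68 + 44993) = (29583 + 1092)*45061 = 30675*45061 = 1382246175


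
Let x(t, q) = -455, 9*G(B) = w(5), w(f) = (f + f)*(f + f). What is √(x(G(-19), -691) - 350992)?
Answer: I*√351447 ≈ 592.83*I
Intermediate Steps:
w(f) = 4*f² (w(f) = (2*f)*(2*f) = 4*f²)
G(B) = 100/9 (G(B) = (4*5²)/9 = (4*25)/9 = (⅑)*100 = 100/9)
√(x(G(-19), -691) - 350992) = √(-455 - 350992) = √(-351447) = I*√351447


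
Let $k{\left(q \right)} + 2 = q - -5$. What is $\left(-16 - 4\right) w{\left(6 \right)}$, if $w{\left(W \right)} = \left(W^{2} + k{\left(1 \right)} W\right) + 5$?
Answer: $-1300$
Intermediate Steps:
$k{\left(q \right)} = 3 + q$ ($k{\left(q \right)} = -2 + \left(q - -5\right) = -2 + \left(q + 5\right) = -2 + \left(5 + q\right) = 3 + q$)
$w{\left(W \right)} = 5 + W^{2} + 4 W$ ($w{\left(W \right)} = \left(W^{2} + \left(3 + 1\right) W\right) + 5 = \left(W^{2} + 4 W\right) + 5 = 5 + W^{2} + 4 W$)
$\left(-16 - 4\right) w{\left(6 \right)} = \left(-16 - 4\right) \left(5 + 6^{2} + 4 \cdot 6\right) = - 20 \left(5 + 36 + 24\right) = \left(-20\right) 65 = -1300$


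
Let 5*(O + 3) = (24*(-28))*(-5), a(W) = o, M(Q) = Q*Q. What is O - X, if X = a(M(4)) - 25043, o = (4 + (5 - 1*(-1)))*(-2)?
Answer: 25732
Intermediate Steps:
M(Q) = Q**2
o = -20 (o = (4 + (5 + 1))*(-2) = (4 + 6)*(-2) = 10*(-2) = -20)
a(W) = -20
O = 669 (O = -3 + ((24*(-28))*(-5))/5 = -3 + (-672*(-5))/5 = -3 + (1/5)*3360 = -3 + 672 = 669)
X = -25063 (X = -20 - 25043 = -25063)
O - X = 669 - 1*(-25063) = 669 + 25063 = 25732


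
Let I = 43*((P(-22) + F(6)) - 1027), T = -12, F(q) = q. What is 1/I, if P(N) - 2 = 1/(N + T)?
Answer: -34/1489821 ≈ -2.2822e-5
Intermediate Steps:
P(N) = 2 + 1/(-12 + N) (P(N) = 2 + 1/(N - 12) = 2 + 1/(-12 + N))
I = -1489821/34 (I = 43*(((-23 + 2*(-22))/(-12 - 22) + 6) - 1027) = 43*(((-23 - 44)/(-34) + 6) - 1027) = 43*((-1/34*(-67) + 6) - 1027) = 43*((67/34 + 6) - 1027) = 43*(271/34 - 1027) = 43*(-34647/34) = -1489821/34 ≈ -43818.)
1/I = 1/(-1489821/34) = -34/1489821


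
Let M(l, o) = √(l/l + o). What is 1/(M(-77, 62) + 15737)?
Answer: 15737/247653106 - 3*√7/247653106 ≈ 6.3512e-5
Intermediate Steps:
M(l, o) = √(1 + o)
1/(M(-77, 62) + 15737) = 1/(√(1 + 62) + 15737) = 1/(√63 + 15737) = 1/(3*√7 + 15737) = 1/(15737 + 3*√7)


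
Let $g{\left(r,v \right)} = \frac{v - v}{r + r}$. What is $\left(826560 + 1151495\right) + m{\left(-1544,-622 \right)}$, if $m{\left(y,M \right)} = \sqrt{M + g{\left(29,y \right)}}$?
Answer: $1978055 + i \sqrt{622} \approx 1.9781 \cdot 10^{6} + 24.94 i$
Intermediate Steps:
$g{\left(r,v \right)} = 0$ ($g{\left(r,v \right)} = \frac{0}{2 r} = 0 \frac{1}{2 r} = 0$)
$m{\left(y,M \right)} = \sqrt{M}$ ($m{\left(y,M \right)} = \sqrt{M + 0} = \sqrt{M}$)
$\left(826560 + 1151495\right) + m{\left(-1544,-622 \right)} = \left(826560 + 1151495\right) + \sqrt{-622} = 1978055 + i \sqrt{622}$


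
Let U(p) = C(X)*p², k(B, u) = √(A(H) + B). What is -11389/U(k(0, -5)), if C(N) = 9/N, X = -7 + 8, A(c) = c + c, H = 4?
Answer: -11389/72 ≈ -158.18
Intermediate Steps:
A(c) = 2*c
k(B, u) = √(8 + B) (k(B, u) = √(2*4 + B) = √(8 + B))
X = 1
U(p) = 9*p² (U(p) = (9/1)*p² = (9*1)*p² = 9*p²)
-11389/U(k(0, -5)) = -11389*1/(9*(8 + 0)) = -11389/(9*(√8)²) = -11389/(9*(2*√2)²) = -11389/(9*8) = -11389/72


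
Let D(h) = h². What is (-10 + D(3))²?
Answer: 1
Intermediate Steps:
(-10 + D(3))² = (-10 + 3²)² = (-10 + 9)² = (-1)² = 1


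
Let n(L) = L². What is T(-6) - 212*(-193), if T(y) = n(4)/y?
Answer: 122740/3 ≈ 40913.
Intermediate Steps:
T(y) = 16/y (T(y) = 4²/y = 16/y)
T(-6) - 212*(-193) = 16/(-6) - 212*(-193) = 16*(-⅙) + 40916 = -8/3 + 40916 = 122740/3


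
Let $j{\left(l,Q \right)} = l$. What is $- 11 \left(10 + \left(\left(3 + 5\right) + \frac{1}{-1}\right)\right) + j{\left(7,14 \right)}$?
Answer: $-180$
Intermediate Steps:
$- 11 \left(10 + \left(\left(3 + 5\right) + \frac{1}{-1}\right)\right) + j{\left(7,14 \right)} = - 11 \left(10 + \left(\left(3 + 5\right) + \frac{1}{-1}\right)\right) + 7 = - 11 \left(10 + \left(8 - 1\right)\right) + 7 = - 11 \left(10 + 7\right) + 7 = \left(-11\right) 17 + 7 = -187 + 7 = -180$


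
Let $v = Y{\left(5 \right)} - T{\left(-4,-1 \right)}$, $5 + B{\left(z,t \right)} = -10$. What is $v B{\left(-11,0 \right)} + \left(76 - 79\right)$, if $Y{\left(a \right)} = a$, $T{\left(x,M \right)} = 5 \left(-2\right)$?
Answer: $-228$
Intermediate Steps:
$B{\left(z,t \right)} = -15$ ($B{\left(z,t \right)} = -5 - 10 = -15$)
$T{\left(x,M \right)} = -10$
$v = 15$ ($v = 5 - -10 = 5 + 10 = 15$)
$v B{\left(-11,0 \right)} + \left(76 - 79\right) = 15 \left(-15\right) + \left(76 - 79\right) = -225 + \left(76 - 79\right) = -225 - 3 = -228$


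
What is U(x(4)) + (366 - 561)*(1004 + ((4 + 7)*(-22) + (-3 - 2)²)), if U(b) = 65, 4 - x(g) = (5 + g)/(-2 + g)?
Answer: -153400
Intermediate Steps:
x(g) = 4 - (5 + g)/(-2 + g)
U(x(4)) + (366 - 561)*(1004 + ((4 + 7)*(-22) + (-3 - 2)²)) = 65 + (366 - 561)*(1004 + ((4 + 7)*(-22) + (-3 - 2)²)) = 65 - 195*(1004 + (11*(-22) + (-5)²)) = 65 - 195*(1004 + (-242 + 25)) = 65 - 195*(1004 - 217) = 65 - 195*787 = 65 - 153465 = -153400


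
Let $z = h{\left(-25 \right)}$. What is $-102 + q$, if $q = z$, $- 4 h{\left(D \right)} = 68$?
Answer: $-119$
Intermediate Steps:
$h{\left(D \right)} = -17$ ($h{\left(D \right)} = \left(- \frac{1}{4}\right) 68 = -17$)
$z = -17$
$q = -17$
$-102 + q = -102 - 17 = -119$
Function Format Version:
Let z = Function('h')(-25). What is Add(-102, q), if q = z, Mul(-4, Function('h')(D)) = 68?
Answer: -119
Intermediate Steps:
Function('h')(D) = -17 (Function('h')(D) = Mul(Rational(-1, 4), 68) = -17)
z = -17
q = -17
Add(-102, q) = Add(-102, -17) = -119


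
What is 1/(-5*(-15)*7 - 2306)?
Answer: -1/1781 ≈ -0.00056148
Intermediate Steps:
1/(-5*(-15)*7 - 2306) = 1/(75*7 - 2306) = 1/(525 - 2306) = 1/(-1781) = -1/1781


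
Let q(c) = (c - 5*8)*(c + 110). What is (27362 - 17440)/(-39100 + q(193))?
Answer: 9922/7259 ≈ 1.3669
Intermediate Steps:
q(c) = (-40 + c)*(110 + c) (q(c) = (c - 40)*(110 + c) = (-40 + c)*(110 + c))
(27362 - 17440)/(-39100 + q(193)) = (27362 - 17440)/(-39100 + (-4400 + 193² + 70*193)) = 9922/(-39100 + (-4400 + 37249 + 13510)) = 9922/(-39100 + 46359) = 9922/7259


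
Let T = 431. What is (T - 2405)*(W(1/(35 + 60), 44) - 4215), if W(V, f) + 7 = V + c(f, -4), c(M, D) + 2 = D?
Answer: 792874866/95 ≈ 8.3460e+6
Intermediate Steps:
c(M, D) = -2 + D
W(V, f) = -13 + V (W(V, f) = -7 + (V + (-2 - 4)) = -7 + (V - 6) = -7 + (-6 + V) = -13 + V)
(T - 2405)*(W(1/(35 + 60), 44) - 4215) = (431 - 2405)*((-13 + 1/(35 + 60)) - 4215) = -1974*((-13 + 1/95) - 4215) = -1974*(-1234/95 - 4215) = -1974*(-401659/95) = 792874866/95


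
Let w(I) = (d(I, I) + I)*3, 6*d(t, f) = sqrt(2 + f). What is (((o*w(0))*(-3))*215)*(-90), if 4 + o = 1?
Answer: -87075*sqrt(2) ≈ -1.2314e+5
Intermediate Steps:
o = -3 (o = -4 + 1 = -3)
d(t, f) = sqrt(2 + f)/6
w(I) = sqrt(2 + I)/2 + 3*I (w(I) = (sqrt(2 + I)/6 + I)*3 = (I + sqrt(2 + I)/6)*3 = sqrt(2 + I)/2 + 3*I)
(((o*w(0))*(-3))*215)*(-90) = ((-3*(sqrt(2 + 0)/2 + 3*0)*(-3))*215)*(-90) = ((-3*(sqrt(2)/2 + 0)*(-3))*215)*(-90) = ((-3*sqrt(2)/2*(-3))*215)*(-90) = ((9*sqrt(2)/2)*215)*(-90) = (1935*sqrt(2)/2)*(-90) = -87075*sqrt(2)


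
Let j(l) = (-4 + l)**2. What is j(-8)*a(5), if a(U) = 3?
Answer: 432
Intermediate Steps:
j(-8)*a(5) = (-4 - 8)**2*3 = (-12)**2*3 = 144*3 = 432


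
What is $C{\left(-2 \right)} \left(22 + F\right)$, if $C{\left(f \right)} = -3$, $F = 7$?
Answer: $-87$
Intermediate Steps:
$C{\left(-2 \right)} \left(22 + F\right) = - 3 \left(22 + 7\right) = \left(-3\right) 29 = -87$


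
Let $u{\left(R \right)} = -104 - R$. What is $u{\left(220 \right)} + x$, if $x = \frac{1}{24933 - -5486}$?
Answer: $- \frac{9855755}{30419} \approx -324.0$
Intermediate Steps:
$x = \frac{1}{30419}$ ($x = \frac{1}{24933 + 5486} = \frac{1}{30419} \approx 3.2874 \cdot 10^{-5}$)
$u{\left(220 \right)} + x = \left(-104 - 220\right) + \frac{1}{30419} = -324 + \frac{1}{30419} = - \frac{9855755}{30419}$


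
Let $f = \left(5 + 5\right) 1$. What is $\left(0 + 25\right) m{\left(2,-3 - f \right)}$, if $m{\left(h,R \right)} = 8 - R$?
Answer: $525$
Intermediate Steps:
$f = 10$ ($f = 10 \cdot 1 = 10$)
$\left(0 + 25\right) m{\left(2,-3 - f \right)} = \left(0 + 25\right) \left(8 - \left(-3 - 10\right)\right) = 25 \left(8 - \left(-3 - 10\right)\right) = 25 \left(8 - -13\right) = 25 \left(8 + 13\right) = 25 \cdot 21 = 525$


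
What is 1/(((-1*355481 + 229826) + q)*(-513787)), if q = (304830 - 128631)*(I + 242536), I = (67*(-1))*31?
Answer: -1/21768389486040882 ≈ -4.5938e-17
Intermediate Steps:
I = -2077 (I = -67*31 = -2077)
q = 42368635341 (q = (304830 - 128631)*(-2077 + 242536) = 176199*240459 = 42368635341)
1/(((-1*355481 + 229826) + q)*(-513787)) = 1/(((-1*355481 + 229826) + 42368635341)*(-513787)) = -1/513787/((-355481 + 229826) + 42368635341) = -1/513787/(-125655 + 42368635341) = -1/513787/42368509686 = (1/42368509686)*(-1/513787) = -1/21768389486040882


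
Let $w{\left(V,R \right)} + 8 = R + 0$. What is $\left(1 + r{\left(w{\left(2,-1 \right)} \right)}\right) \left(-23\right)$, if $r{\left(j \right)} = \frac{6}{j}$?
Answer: $- \frac{23}{3} \approx -7.6667$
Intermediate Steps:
$w{\left(V,R \right)} = -8 + R$ ($w{\left(V,R \right)} = -8 + \left(R + 0\right) = -8 + R$)
$\left(1 + r{\left(w{\left(2,-1 \right)} \right)}\right) \left(-23\right) = \left(1 + \frac{6}{-8 - 1}\right) \left(-23\right) = \left(1 + \frac{6}{-9}\right) \left(-23\right) = \left(1 + 6 \left(- \frac{1}{9}\right)\right) \left(-23\right) = \left(1 - \frac{2}{3}\right) \left(-23\right) = \frac{1}{3} \left(-23\right) = - \frac{23}{3}$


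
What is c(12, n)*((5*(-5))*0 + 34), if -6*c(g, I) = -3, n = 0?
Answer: 17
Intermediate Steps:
c(g, I) = ½ (c(g, I) = -⅙*(-3) = ½)
c(12, n)*((5*(-5))*0 + 34) = ((5*(-5))*0 + 34)/2 = (-25*0 + 34)/2 = (0 + 34)/2 = (½)*34 = 17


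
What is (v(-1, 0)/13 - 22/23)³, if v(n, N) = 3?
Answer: -10218313/26730899 ≈ -0.38227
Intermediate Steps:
(v(-1, 0)/13 - 22/23)³ = (3/13 - 22/23)³ = (-217/299)³ = -10218313/26730899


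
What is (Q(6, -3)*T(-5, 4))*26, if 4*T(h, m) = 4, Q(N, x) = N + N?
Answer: 312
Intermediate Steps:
Q(N, x) = 2*N
T(h, m) = 1 (T(h, m) = (1/4)*4 = 1)
(Q(6, -3)*T(-5, 4))*26 = ((2*6)*1)*26 = (12*1)*26 = 12*26 = 312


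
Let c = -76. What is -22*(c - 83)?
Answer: 3498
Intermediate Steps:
-22*(c - 83) = -22*(-76 - 83) = -22*(-159) = 3498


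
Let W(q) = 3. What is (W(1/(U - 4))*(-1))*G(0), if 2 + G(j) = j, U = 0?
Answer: 6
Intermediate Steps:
G(j) = -2 + j
(W(1/(U - 4))*(-1))*G(0) = (3*(-1))*(-2 + 0) = -3*(-2) = 6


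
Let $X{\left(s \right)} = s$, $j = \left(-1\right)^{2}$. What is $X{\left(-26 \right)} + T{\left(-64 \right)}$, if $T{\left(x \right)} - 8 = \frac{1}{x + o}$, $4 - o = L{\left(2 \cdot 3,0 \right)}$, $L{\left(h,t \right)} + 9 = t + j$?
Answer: $- \frac{937}{52} \approx -18.019$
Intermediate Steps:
$j = 1$
$L{\left(h,t \right)} = -8 + t$ ($L{\left(h,t \right)} = -9 + \left(t + 1\right) = -9 + \left(1 + t\right) = -8 + t$)
$o = 12$ ($o = 4 - \left(-8 + 0\right) = 4 - -8 = 4 + 8 = 12$)
$T{\left(x \right)} = 8 + \frac{1}{12 + x}$ ($T{\left(x \right)} = 8 + \frac{1}{x + 12} = 8 + \frac{1}{12 + x}$)
$X{\left(-26 \right)} + T{\left(-64 \right)} = -26 + \frac{97 + 8 \left(-64\right)}{12 - 64} = -26 + \frac{97 - 512}{-52} = -26 - - \frac{415}{52} = -26 + \frac{415}{52} = - \frac{937}{52}$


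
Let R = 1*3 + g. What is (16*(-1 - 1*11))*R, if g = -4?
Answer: 192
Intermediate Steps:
R = -1 (R = 1*3 - 4 = 3 - 4 = -1)
(16*(-1 - 1*11))*R = (16*(-1 - 1*11))*(-1) = (16*(-1 - 11))*(-1) = (16*(-12))*(-1) = -192*(-1) = 192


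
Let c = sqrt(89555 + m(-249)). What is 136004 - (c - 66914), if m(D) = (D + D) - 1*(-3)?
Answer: 202918 - 2*sqrt(22265) ≈ 2.0262e+5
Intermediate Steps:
m(D) = 3 + 2*D (m(D) = 2*D + 3 = 3 + 2*D)
c = 2*sqrt(22265) (c = sqrt(89555 + (3 + 2*(-249))) = sqrt(89555 + (3 - 498)) = sqrt(89555 - 495) = sqrt(89060) = 2*sqrt(22265) ≈ 298.43)
136004 - (c - 66914) = 136004 - (2*sqrt(22265) - 66914) = 136004 - (-66914 + 2*sqrt(22265)) = 136004 + (66914 - 2*sqrt(22265)) = 202918 - 2*sqrt(22265)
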